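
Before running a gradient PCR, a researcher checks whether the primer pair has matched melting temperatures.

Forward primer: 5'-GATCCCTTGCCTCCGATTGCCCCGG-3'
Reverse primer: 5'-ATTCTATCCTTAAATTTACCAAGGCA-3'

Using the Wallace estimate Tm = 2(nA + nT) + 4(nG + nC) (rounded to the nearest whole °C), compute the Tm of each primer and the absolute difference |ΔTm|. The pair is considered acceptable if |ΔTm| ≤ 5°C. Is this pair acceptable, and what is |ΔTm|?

Forward: A=2 T=6 G=6 C=11 → Tm = 2·8 + 4·17 = 84°C.
Reverse: A=9 T=9 G=2 C=6 → Tm = 2·18 + 4·8 = 68°C.
|ΔTm| = |84 − 68| = 16°C, > 5°C.

|ΔTm| = 16°C; the pair is not acceptable.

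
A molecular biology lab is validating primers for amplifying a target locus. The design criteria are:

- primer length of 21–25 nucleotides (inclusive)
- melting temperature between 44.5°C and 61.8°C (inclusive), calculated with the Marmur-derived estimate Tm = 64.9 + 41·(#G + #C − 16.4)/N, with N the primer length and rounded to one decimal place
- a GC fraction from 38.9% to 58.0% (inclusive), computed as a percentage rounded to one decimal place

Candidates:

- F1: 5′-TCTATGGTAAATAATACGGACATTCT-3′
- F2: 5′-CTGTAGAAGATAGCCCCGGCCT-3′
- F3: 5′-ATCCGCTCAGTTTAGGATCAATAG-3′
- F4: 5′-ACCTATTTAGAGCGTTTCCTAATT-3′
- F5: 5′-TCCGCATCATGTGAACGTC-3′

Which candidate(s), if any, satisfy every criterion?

F3 only.

F1 (26 nt, A=9 T=9 G=4 C=4): length 26, outside 21–25 ✗; Tm = 64.9 + 41·(8 − 16.4)/26 = 51.7°C ✓; GC 8/26 = 30.8%, outside 38.9–58.0% ✗ — fails.
F2 (22 nt, A=5 T=4 G=6 C=7): length 22 ✓; Tm = 64.9 + 41·(13 − 16.4)/22 = 58.6°C ✓; GC 13/22 = 59.1%, outside 38.9–58.0% ✗ — fails.
F3 (24 nt, A=7 T=7 G=5 C=5): length 24 ✓; Tm = 64.9 + 41·(10 − 16.4)/24 = 54.0°C ✓; GC 10/24 = 41.7% ✓ — passes.
F4 (24 nt, A=6 T=10 G=3 C=5): length 24 ✓; Tm = 64.9 + 41·(8 − 16.4)/24 = 50.6°C ✓; GC 8/24 = 33.3%, outside 38.9–58.0% ✗ — fails.
F5 (19 nt, A=4 T=5 G=4 C=6): length 19, outside 21–25 ✗; Tm = 64.9 + 41·(10 − 16.4)/19 = 51.1°C ✓; GC 10/19 = 52.6% ✓ — fails.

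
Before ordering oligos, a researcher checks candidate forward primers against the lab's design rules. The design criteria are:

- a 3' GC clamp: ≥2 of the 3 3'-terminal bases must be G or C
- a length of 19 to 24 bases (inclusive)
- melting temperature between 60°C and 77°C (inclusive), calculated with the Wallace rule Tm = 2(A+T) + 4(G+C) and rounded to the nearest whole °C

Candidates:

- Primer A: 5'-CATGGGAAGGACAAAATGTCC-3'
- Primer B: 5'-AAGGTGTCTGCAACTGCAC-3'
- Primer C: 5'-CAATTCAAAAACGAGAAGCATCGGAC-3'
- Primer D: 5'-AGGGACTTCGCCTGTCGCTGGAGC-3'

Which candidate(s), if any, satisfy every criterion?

Primer A only.

Primer A (21 nt, A=8 T=3 G=6 C=4): 3' end TCC has 2 G/C ✓; length 21 ✓; Tm = 2·11 + 4·10 = 62°C ✓ — passes.
Primer B (19 nt, A=5 T=4 G=5 C=5): 3' end CAC has 2 G/C ✓; length 19 ✓; Tm = 2·9 + 4·10 = 58°C, outside 60–77°C ✗ — fails.
Primer C (26 nt, A=12 T=3 G=5 C=6): 3' end GAC has 2 G/C ✓; length 26, outside 19–24 ✗; Tm = 2·15 + 4·11 = 74°C ✓ — fails.
Primer D (24 nt, A=3 T=5 G=9 C=7): 3' end AGC has 2 G/C ✓; length 24 ✓; Tm = 2·8 + 4·16 = 80°C, outside 60–77°C ✗ — fails.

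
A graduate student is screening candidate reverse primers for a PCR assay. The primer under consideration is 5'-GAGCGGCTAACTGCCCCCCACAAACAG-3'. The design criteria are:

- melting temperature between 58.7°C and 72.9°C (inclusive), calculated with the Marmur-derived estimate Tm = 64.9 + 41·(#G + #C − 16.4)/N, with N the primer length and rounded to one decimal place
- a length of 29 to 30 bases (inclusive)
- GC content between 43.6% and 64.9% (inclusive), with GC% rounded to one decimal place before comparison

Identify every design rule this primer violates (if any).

Fails: length.

Base counts: A=8, T=2, G=6, C=11 (length 27).
Tm: Tm = 64.9 + 41·(17 − 16.4)/27 = 65.8°C ✓
length: length 27, outside 29–30 ✗
GC content: GC 17/27 = 63.0% ✓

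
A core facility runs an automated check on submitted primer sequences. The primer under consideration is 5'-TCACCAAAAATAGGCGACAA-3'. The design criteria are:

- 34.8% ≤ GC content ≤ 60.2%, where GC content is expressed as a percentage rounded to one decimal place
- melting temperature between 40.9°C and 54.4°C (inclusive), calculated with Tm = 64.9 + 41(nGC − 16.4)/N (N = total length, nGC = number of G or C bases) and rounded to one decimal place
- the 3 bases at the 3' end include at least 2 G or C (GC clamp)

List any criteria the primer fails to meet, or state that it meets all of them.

Base counts: A=10, T=2, G=3, C=5 (length 20).
GC content: GC 8/20 = 40.0% ✓
Tm: Tm = 64.9 + 41·(8 − 16.4)/20 = 47.7°C ✓
GC clamp: 3' end CAA has 1 G/C, need ≥2 ✗

Fails: GC clamp.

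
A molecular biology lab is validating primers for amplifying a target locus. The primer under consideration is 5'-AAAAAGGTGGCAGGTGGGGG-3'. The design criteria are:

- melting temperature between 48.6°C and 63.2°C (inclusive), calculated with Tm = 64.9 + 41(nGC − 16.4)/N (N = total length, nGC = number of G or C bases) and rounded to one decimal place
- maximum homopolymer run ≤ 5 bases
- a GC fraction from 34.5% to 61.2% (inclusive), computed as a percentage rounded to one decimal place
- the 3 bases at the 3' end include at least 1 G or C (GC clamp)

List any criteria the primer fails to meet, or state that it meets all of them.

Base counts: A=6, T=2, G=11, C=1 (length 20).
Tm: Tm = 64.9 + 41·(12 − 16.4)/20 = 55.9°C ✓
homopolymer run: longest run = 5 ✓
GC content: GC 12/20 = 60.0% ✓
GC clamp: 3' end GGG has 3 G/C ✓

Meets all criteria.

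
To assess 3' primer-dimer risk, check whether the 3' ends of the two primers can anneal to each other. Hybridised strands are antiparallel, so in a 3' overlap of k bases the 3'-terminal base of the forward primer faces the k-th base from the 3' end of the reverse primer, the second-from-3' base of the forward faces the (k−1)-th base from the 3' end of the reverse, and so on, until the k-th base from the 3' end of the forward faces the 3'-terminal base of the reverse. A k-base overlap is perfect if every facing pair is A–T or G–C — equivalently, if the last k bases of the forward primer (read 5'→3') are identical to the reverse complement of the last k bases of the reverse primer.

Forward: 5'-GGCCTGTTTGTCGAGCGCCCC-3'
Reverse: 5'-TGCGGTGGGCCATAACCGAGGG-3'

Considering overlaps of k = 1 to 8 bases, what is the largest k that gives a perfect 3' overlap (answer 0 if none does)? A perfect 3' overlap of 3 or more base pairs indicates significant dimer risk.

Last 8 bases (5'→3') — forward …AGCGCCCC, reverse …ACCGAGGG.
Reverse complement of the reverse primer's last 8 bases: CCCTCGGT; its first k bases are the reverse complement of the reverse primer's last k bases, so a perfect k-base overlap needs the forward primer's last k bases to equal them.
Comparing (forward last k vs required): k=1: C vs C ✓; k=2: CC vs CC ✓; k=3: CCC vs CCC ✓; k=4: CCCC vs CCCT ✗; k=5: GCCCC vs CCCTC ✗; k=6: CGCCCC vs CCCTCG ✗; k=7: GCGCCCC vs CCCTCGG ✗; k=8: AGCGCCCC vs CCCTCGGT ✗.
Perfect overlaps at k = 1, 2, 3; the largest is 3.

Longest perfect overlap: 3 complementary base pairs; significant dimer risk (threshold 3).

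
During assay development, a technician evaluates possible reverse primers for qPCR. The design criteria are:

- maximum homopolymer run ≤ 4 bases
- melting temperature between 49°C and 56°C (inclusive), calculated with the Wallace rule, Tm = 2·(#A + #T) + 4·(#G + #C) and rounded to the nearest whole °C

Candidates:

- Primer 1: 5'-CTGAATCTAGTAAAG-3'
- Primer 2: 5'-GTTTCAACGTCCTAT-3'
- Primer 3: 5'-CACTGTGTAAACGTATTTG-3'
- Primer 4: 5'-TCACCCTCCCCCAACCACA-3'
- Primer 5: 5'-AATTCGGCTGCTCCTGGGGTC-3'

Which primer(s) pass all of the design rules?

Primer 1 (15 nt, A=6 T=4 G=3 C=2): longest run = 3 ✓; Tm = 2·10 + 4·5 = 40°C, outside 49–56°C ✗ — fails.
Primer 2 (15 nt, A=3 T=6 G=2 C=4): longest run = 3 ✓; Tm = 2·9 + 4·6 = 42°C, outside 49–56°C ✗ — fails.
Primer 3 (19 nt, A=5 T=7 G=4 C=3): longest run = 3 ✓; Tm = 2·12 + 4·7 = 52°C ✓ — passes.
Primer 4 (19 nt, A=5 T=2 G=0 C=12): longest run = 5, exceeds 4 ✗; Tm = 2·7 + 4·12 = 62°C, outside 49–56°C ✗ — fails.
Primer 5 (21 nt, A=2 T=6 G=7 C=6): longest run = 4 ✓; Tm = 2·8 + 4·13 = 68°C, outside 49–56°C ✗ — fails.

Primer 3 only.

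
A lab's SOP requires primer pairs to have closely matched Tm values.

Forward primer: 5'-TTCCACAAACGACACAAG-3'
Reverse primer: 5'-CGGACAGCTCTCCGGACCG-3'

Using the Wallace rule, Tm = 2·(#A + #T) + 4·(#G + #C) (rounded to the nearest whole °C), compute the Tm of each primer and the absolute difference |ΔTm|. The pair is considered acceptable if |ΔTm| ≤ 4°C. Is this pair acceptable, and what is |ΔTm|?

|ΔTm| = 14°C; the pair is not acceptable.

Forward: A=8 T=2 G=2 C=6 → Tm = 2·10 + 4·8 = 52°C.
Reverse: A=3 T=2 G=6 C=8 → Tm = 2·5 + 4·14 = 66°C.
|ΔTm| = |52 − 66| = 14°C, > 4°C.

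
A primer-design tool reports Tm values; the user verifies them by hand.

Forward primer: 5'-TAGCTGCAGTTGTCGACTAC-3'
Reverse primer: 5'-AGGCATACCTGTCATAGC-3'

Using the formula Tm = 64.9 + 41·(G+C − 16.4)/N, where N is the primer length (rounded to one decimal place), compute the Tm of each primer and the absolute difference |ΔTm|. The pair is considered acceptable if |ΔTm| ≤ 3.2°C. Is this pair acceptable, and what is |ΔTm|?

|ΔTm| = 3.8°C; the pair is not acceptable.

Forward: G+C = 10, N = 20 → Tm = 64.9 + 41·(10 − 16.4)/20 = 51.8°C.
Reverse: G+C = 9, N = 18 → Tm = 64.9 + 41·(9 − 16.4)/18 = 48.0°C.
|ΔTm| = |51.8 − 48.0| = 3.8°C, > 3.2°C.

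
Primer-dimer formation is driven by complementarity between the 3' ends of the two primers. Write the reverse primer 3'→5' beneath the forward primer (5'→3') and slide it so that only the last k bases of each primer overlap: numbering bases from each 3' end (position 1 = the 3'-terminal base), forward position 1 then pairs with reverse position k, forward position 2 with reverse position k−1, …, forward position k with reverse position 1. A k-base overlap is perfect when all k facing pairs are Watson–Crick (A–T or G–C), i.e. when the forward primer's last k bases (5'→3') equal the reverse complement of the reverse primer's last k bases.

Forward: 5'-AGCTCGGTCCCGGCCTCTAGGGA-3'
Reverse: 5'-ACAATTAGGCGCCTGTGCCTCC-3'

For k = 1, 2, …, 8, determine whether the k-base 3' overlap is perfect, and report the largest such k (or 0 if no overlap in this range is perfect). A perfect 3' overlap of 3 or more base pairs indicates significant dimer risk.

Longest perfect overlap: 3 complementary base pairs; significant dimer risk (threshold 3).

Last 8 bases (5'→3') — forward …TCTAGGGA, reverse …GTGCCTCC.
Reverse complement of the reverse primer's last 8 bases: GGAGGCAC; its first k bases are the reverse complement of the reverse primer's last k bases, so a perfect k-base overlap needs the forward primer's last k bases to equal them.
Comparing (forward last k vs required): k=1: A vs G ✗; k=2: GA vs GG ✗; k=3: GGA vs GGA ✓; k=4: GGGA vs GGAG ✗; k=5: AGGGA vs GGAGG ✗; k=6: TAGGGA vs GGAGGC ✗; k=7: CTAGGGA vs GGAGGCA ✗; k=8: TCTAGGGA vs GGAGGCAC ✗.
Only k = 3 is perfect, so the longest perfect 3' overlap is 3.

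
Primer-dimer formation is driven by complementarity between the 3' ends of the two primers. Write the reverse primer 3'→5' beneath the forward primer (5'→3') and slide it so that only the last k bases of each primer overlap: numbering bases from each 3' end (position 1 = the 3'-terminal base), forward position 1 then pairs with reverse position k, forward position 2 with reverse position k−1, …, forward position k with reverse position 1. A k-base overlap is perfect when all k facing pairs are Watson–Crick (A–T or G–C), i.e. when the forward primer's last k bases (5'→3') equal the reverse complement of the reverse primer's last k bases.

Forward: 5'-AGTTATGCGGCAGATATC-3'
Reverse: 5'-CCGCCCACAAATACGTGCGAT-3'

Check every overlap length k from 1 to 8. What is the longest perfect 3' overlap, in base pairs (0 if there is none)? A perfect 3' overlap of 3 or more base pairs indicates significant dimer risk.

Longest perfect overlap: 3 complementary base pairs; significant dimer risk (threshold 3).

Last 8 bases (5'→3') — forward …CAGATATC, reverse …CGTGCGAT.
Reverse complement of the reverse primer's last 8 bases: ATCGCACG; its first k bases are the reverse complement of the reverse primer's last k bases, so a perfect k-base overlap needs the forward primer's last k bases to equal them.
Comparing (forward last k vs required): k=1: C vs A ✗; k=2: TC vs AT ✗; k=3: ATC vs ATC ✓; k=4: TATC vs ATCG ✗; k=5: ATATC vs ATCGC ✗; k=6: GATATC vs ATCGCA ✗; k=7: AGATATC vs ATCGCAC ✗; k=8: CAGATATC vs ATCGCACG ✗.
Only k = 3 is perfect, so the longest perfect 3' overlap is 3.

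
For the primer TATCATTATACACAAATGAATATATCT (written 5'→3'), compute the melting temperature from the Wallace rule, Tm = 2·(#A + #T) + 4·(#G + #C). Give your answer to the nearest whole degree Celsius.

64°C

Base counts: A=12, T=10, G=1, C=4 (length 27).
Tm = 2·(12+10) + 4·(1+4) = 2·22 + 4·5 = 44 + 20 = 64°C.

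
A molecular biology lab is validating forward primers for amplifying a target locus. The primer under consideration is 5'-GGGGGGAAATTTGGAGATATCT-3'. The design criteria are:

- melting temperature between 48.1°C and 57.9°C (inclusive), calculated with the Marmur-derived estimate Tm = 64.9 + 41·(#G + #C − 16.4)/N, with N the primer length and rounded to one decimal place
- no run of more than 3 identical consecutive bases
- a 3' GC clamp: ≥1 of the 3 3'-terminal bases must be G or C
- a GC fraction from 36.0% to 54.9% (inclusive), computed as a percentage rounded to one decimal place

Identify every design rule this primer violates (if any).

Base counts: A=6, T=6, G=9, C=1 (length 22).
Tm: Tm = 64.9 + 41·(10 − 16.4)/22 = 53.0°C ✓
homopolymer run: longest run = 6, exceeds 3 ✗
GC clamp: 3' end TCT has 1 G/C ✓
GC content: GC 10/22 = 45.5% ✓

Fails: homopolymer run.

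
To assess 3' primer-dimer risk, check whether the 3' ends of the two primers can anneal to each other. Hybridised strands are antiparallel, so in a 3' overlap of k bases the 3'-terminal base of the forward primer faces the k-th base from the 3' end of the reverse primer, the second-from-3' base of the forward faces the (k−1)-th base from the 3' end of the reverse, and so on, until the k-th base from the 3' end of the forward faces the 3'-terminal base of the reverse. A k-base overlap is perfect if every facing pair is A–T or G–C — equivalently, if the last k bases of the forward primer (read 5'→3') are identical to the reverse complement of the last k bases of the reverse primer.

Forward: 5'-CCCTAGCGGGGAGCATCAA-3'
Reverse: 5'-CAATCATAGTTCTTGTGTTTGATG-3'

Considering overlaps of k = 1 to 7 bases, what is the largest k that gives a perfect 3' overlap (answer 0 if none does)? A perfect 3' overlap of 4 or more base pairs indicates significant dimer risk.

Longest perfect overlap: 6 complementary base pairs; significant dimer risk (threshold 4).

Last 7 bases (5'→3') — forward …GCATCAA, reverse …TTTGATG.
Reverse complement of the reverse primer's last 7 bases: CATCAAA; its first k bases are the reverse complement of the reverse primer's last k bases, so a perfect k-base overlap needs the forward primer's last k bases to equal them.
Comparing (forward last k vs required): k=1: A vs C ✗; k=2: AA vs CA ✗; k=3: CAA vs CAT ✗; k=4: TCAA vs CATC ✗; k=5: ATCAA vs CATCA ✗; k=6: CATCAA vs CATCAA ✓; k=7: GCATCAA vs CATCAAA ✗.
Only k = 6 is perfect, so the longest perfect 3' overlap is 6.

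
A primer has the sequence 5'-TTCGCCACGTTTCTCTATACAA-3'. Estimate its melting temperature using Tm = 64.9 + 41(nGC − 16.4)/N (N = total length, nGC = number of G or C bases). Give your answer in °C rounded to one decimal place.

Base counts: A=5, T=8, G=2, C=7; G+C = 9, N = 22.
Tm = 64.9 + 41·(9 − 16.4)/22 = 64.9 + -303.40/22 = 51.1°C.

51.1°C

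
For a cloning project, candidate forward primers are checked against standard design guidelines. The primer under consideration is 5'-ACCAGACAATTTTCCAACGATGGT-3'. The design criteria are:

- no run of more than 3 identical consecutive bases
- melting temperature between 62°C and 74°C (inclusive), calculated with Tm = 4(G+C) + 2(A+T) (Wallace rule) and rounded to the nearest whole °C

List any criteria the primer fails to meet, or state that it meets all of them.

Fails: homopolymer run.

Base counts: A=8, T=6, G=4, C=6 (length 24).
homopolymer run: longest run = 4, exceeds 3 ✗
Tm: Tm = 2·14 + 4·10 = 68°C ✓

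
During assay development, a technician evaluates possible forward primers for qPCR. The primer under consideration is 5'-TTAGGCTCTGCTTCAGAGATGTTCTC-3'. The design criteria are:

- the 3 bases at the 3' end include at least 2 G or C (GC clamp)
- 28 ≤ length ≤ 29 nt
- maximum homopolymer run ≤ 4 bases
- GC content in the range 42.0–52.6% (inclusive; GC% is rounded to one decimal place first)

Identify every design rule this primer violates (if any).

Base counts: A=4, T=10, G=6, C=6 (length 26).
GC clamp: 3' end CTC has 2 G/C ✓
length: length 26, outside 28–29 ✗
homopolymer run: longest run = 2 ✓
GC content: GC 12/26 = 46.2% ✓

Fails: length.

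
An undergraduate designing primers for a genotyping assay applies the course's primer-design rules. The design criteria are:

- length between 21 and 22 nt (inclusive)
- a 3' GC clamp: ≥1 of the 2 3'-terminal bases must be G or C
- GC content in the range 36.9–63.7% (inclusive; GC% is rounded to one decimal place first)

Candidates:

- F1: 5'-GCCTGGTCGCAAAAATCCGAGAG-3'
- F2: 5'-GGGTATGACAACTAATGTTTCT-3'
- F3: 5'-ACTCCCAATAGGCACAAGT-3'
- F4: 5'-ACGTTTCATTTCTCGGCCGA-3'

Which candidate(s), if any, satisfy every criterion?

F1 (23 nt, A=7 T=3 G=7 C=6): length 23, outside 21–22 ✗; 3' end AG has 1 G/C ✓; GC 13/23 = 56.5% ✓ — fails.
F2 (22 nt, A=6 T=8 G=5 C=3): length 22 ✓; 3' end CT has 1 G/C ✓; GC 8/22 = 36.4%, outside 36.9–63.7% ✗ — fails.
F3 (19 nt, A=7 T=3 G=3 C=6): length 19, outside 21–22 ✗; 3' end GT has 1 G/C ✓; GC 9/19 = 47.4% ✓ — fails.
F4 (20 nt, A=3 T=7 G=4 C=6): length 20, outside 21–22 ✗; 3' end GA has 1 G/C ✓; GC 10/20 = 50.0% ✓ — fails.

None of the candidates satisfy all criteria.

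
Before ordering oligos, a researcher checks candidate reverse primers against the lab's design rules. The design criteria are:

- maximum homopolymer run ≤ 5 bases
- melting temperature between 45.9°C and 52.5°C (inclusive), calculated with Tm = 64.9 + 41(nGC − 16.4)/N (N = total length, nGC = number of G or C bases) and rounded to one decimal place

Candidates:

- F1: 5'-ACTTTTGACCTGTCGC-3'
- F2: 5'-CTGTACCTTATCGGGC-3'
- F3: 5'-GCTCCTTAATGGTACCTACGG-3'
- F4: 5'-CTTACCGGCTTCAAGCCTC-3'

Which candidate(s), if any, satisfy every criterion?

F2 only.

F1 (16 nt, A=2 T=6 G=3 C=5): longest run = 4 ✓; Tm = 64.9 + 41·(8 − 16.4)/16 = 43.4°C, outside 45.9–52.5°C ✗ — fails.
F2 (16 nt, A=2 T=5 G=4 C=5): longest run = 3 ✓; Tm = 64.9 + 41·(9 − 16.4)/16 = 45.9°C ✓ — passes.
F3 (21 nt, A=4 T=6 G=5 C=6): longest run = 2 ✓; Tm = 64.9 + 41·(11 − 16.4)/21 = 54.4°C, outside 45.9–52.5°C ✗ — fails.
F4 (19 nt, A=3 T=5 G=3 C=8): longest run = 2 ✓; Tm = 64.9 + 41·(11 − 16.4)/19 = 53.2°C, outside 45.9–52.5°C ✗ — fails.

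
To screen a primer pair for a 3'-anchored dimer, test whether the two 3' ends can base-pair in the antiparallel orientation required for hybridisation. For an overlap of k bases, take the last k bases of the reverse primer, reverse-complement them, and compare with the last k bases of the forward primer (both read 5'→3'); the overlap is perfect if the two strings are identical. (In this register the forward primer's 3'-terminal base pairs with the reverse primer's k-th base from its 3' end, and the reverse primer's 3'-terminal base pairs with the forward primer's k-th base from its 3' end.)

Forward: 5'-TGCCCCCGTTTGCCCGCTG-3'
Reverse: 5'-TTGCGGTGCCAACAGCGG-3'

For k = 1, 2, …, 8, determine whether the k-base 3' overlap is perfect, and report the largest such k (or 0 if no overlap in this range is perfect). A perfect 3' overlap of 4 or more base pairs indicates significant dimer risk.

Longest perfect overlap: 6 complementary base pairs; significant dimer risk (threshold 4).

Last 8 bases (5'→3') — forward …GCCCGCTG, reverse …AACAGCGG.
Reverse complement of the reverse primer's last 8 bases: CCGCTGTT; its first k bases are the reverse complement of the reverse primer's last k bases, so a perfect k-base overlap needs the forward primer's last k bases to equal them.
Comparing (forward last k vs required): k=1: G vs C ✗; k=2: TG vs CC ✗; k=3: CTG vs CCG ✗; k=4: GCTG vs CCGC ✗; k=5: CGCTG vs CCGCT ✗; k=6: CCGCTG vs CCGCTG ✓; k=7: CCCGCTG vs CCGCTGT ✗; k=8: GCCCGCTG vs CCGCTGTT ✗.
Only k = 6 is perfect, so the longest perfect 3' overlap is 6.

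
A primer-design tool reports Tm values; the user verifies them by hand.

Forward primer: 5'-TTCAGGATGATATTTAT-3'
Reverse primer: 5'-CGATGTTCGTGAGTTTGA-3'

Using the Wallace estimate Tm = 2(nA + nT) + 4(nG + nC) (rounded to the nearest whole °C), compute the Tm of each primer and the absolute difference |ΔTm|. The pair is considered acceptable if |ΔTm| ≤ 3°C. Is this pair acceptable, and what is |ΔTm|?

|ΔTm| = 10°C; the pair is not acceptable.

Forward: A=5 T=8 G=3 C=1 → Tm = 2·13 + 4·4 = 42°C.
Reverse: A=3 T=7 G=6 C=2 → Tm = 2·10 + 4·8 = 52°C.
|ΔTm| = |42 − 52| = 10°C, > 3°C.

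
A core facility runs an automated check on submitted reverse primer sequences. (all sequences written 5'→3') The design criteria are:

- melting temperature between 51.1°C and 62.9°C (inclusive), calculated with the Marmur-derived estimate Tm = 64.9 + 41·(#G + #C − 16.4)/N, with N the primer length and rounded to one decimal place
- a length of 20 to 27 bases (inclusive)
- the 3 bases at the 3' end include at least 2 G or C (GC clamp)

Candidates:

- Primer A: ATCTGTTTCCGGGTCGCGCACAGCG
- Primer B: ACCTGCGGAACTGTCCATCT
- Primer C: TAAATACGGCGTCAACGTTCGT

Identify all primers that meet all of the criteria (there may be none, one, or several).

Primer C only.

Primer A (25 nt, A=3 T=6 G=8 C=8): Tm = 64.9 + 41·(16 − 16.4)/25 = 64.2°C, outside 51.1–62.9°C ✗; length 25 ✓; 3' end GCG has 3 G/C ✓ — fails.
Primer B (20 nt, A=4 T=5 G=4 C=7): Tm = 64.9 + 41·(11 − 16.4)/20 = 53.8°C ✓; length 20 ✓; 3' end TCT has 1 G/C, need ≥2 ✗ — fails.
Primer C (22 nt, A=6 T=6 G=5 C=5): Tm = 64.9 + 41·(10 − 16.4)/22 = 53.0°C ✓; length 22 ✓; 3' end CGT has 2 G/C ✓ — passes.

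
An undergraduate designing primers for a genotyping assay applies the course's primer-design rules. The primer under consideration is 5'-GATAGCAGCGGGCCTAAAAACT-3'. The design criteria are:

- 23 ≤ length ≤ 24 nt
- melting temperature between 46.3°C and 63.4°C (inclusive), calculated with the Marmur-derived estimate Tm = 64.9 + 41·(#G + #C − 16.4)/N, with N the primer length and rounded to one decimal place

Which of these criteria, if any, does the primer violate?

Base counts: A=8, T=3, G=6, C=5 (length 22).
length: length 22, outside 23–24 ✗
Tm: Tm = 64.9 + 41·(11 − 16.4)/22 = 54.8°C ✓

Fails: length.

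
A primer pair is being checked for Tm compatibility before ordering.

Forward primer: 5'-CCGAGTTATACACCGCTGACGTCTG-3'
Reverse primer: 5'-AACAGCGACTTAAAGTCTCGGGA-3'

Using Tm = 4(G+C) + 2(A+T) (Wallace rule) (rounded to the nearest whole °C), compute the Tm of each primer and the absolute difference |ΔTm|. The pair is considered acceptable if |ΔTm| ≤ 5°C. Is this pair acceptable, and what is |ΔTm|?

|ΔTm| = 10°C; the pair is not acceptable.

Forward: A=5 T=6 G=6 C=8 → Tm = 2·11 + 4·14 = 78°C.
Reverse: A=8 T=4 G=6 C=5 → Tm = 2·12 + 4·11 = 68°C.
|ΔTm| = |78 − 68| = 10°C, > 5°C.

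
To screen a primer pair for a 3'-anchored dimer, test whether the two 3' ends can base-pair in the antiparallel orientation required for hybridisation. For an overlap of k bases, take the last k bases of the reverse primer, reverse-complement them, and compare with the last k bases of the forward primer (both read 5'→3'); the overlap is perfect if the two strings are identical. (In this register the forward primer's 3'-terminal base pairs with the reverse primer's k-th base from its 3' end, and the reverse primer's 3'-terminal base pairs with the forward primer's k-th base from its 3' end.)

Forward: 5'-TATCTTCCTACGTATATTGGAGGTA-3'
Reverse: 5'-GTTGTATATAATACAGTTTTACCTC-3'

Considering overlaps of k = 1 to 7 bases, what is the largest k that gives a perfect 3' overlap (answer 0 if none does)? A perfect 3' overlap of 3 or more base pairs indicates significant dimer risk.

Longest perfect overlap: 6 complementary base pairs; significant dimer risk (threshold 3).

Last 7 bases (5'→3') — forward …GGAGGTA, reverse …TTACCTC.
Reverse complement of the reverse primer's last 7 bases: GAGGTAA; its first k bases are the reverse complement of the reverse primer's last k bases, so a perfect k-base overlap needs the forward primer's last k bases to equal them.
Comparing (forward last k vs required): k=1: A vs G ✗; k=2: TA vs GA ✗; k=3: GTA vs GAG ✗; k=4: GGTA vs GAGG ✗; k=5: AGGTA vs GAGGT ✗; k=6: GAGGTA vs GAGGTA ✓; k=7: GGAGGTA vs GAGGTAA ✗.
Only k = 6 is perfect, so the longest perfect 3' overlap is 6.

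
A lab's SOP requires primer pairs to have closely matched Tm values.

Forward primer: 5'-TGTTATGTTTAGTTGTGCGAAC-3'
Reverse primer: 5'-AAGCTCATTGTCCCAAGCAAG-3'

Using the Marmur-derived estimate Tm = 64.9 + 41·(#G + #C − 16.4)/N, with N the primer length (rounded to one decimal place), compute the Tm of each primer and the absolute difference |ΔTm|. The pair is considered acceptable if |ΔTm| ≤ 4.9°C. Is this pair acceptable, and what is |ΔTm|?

|ΔTm| = 3.2°C; the pair is acceptable.

Forward: G+C = 8, N = 22 → Tm = 64.9 + 41·(8 − 16.4)/22 = 49.2°C.
Reverse: G+C = 10, N = 21 → Tm = 64.9 + 41·(10 − 16.4)/21 = 52.4°C.
|ΔTm| = |49.2 − 52.4| = 3.2°C, ≤ 4.9°C.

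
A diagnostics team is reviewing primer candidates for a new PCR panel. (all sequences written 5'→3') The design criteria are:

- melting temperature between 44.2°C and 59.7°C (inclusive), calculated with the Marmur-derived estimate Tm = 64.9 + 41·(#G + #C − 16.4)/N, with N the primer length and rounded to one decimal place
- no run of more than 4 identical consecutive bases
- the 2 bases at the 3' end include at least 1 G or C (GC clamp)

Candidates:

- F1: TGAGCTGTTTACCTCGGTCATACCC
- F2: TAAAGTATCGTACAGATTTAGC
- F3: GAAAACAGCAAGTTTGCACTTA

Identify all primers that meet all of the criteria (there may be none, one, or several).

F1 (25 nt, A=4 T=8 G=5 C=8): Tm = 64.9 + 41·(13 − 16.4)/25 = 59.3°C ✓; longest run = 3 ✓; 3' end CC has 2 G/C ✓ — passes.
F2 (22 nt, A=8 T=7 G=4 C=3): Tm = 64.9 + 41·(7 − 16.4)/22 = 47.4°C ✓; longest run = 3 ✓; 3' end GC has 2 G/C ✓ — passes.
F3 (22 nt, A=9 T=5 G=4 C=4): Tm = 64.9 + 41·(8 − 16.4)/22 = 49.2°C ✓; longest run = 4 ✓; 3' end TA has 0 G/C, need ≥1 ✗ — fails.

F1 and F2.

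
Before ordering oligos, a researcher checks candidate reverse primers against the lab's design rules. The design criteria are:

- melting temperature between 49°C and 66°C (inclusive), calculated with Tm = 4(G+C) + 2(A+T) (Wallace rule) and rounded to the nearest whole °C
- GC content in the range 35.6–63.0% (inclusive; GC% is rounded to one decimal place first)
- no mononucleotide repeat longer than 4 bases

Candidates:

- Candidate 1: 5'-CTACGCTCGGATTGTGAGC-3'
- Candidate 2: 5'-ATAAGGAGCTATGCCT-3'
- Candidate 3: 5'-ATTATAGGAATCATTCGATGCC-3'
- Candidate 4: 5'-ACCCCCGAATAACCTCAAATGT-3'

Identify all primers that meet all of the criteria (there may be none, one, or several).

Candidate 1 (19 nt, A=3 T=5 G=6 C=5): Tm = 2·8 + 4·11 = 60°C ✓; GC 11/19 = 57.9% ✓; longest run = 2 ✓ — passes.
Candidate 2 (16 nt, A=5 T=4 G=4 C=3): Tm = 2·9 + 4·7 = 46°C, outside 49–66°C ✗; GC 7/16 = 43.8% ✓; longest run = 2 ✓ — fails.
Candidate 3 (22 nt, A=7 T=7 G=4 C=4): Tm = 2·14 + 4·8 = 60°C ✓; GC 8/22 = 36.4% ✓; longest run = 2 ✓ — passes.
Candidate 4 (22 nt, A=8 T=4 G=2 C=8): Tm = 2·12 + 4·10 = 64°C ✓; GC 10/22 = 45.5% ✓; longest run = 5, exceeds 4 ✗ — fails.

Candidate 1 and Candidate 3.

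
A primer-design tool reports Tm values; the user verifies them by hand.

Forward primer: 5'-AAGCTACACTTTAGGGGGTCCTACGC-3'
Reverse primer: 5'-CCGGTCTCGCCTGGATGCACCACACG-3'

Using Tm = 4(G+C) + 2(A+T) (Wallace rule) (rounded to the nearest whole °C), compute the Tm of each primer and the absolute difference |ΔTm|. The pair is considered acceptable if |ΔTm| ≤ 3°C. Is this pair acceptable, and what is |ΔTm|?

|ΔTm| = 8°C; the pair is not acceptable.

Forward: A=6 T=6 G=7 C=7 → Tm = 2·12 + 4·14 = 80°C.
Reverse: A=4 T=4 G=7 C=11 → Tm = 2·8 + 4·18 = 88°C.
|ΔTm| = |80 − 88| = 8°C, > 3°C.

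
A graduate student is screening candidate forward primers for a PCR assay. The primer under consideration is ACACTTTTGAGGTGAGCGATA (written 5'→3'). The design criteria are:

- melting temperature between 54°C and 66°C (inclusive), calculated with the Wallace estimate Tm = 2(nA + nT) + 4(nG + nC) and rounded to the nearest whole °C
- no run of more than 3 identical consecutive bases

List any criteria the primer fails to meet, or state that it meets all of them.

Fails: homopolymer run.

Base counts: A=6, T=6, G=6, C=3 (length 21).
Tm: Tm = 2·12 + 4·9 = 60°C ✓
homopolymer run: longest run = 4, exceeds 3 ✗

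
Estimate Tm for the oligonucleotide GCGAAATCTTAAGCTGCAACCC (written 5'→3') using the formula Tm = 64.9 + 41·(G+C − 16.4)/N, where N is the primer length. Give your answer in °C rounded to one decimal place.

Base counts: A=7, T=4, G=4, C=7; G+C = 11, N = 22.
Tm = 64.9 + 41·(11 − 16.4)/22 = 64.9 + -221.40/22 = 54.8°C.

54.8°C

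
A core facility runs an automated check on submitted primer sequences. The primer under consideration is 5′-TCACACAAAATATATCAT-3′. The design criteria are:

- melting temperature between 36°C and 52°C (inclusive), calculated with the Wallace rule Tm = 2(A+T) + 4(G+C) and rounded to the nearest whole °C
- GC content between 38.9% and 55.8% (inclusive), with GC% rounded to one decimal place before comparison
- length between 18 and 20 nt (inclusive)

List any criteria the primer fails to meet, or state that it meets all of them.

Base counts: A=9, T=5, G=0, C=4 (length 18).
Tm: Tm = 2·14 + 4·4 = 44°C ✓
GC content: GC 4/18 = 22.2%, outside 38.9–55.8% ✗
length: length 18 ✓

Fails: GC content.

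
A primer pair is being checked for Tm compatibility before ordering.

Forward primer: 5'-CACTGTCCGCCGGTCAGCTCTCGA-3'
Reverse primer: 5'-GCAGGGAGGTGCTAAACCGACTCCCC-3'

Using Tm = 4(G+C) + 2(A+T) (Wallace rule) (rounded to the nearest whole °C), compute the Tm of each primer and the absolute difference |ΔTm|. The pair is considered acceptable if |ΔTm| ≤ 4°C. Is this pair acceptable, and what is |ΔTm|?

|ΔTm| = 6°C; the pair is not acceptable.

Forward: A=3 T=5 G=6 C=10 → Tm = 2·8 + 4·16 = 80°C.
Reverse: A=6 T=3 G=8 C=9 → Tm = 2·9 + 4·17 = 86°C.
|ΔTm| = |80 − 86| = 6°C, > 4°C.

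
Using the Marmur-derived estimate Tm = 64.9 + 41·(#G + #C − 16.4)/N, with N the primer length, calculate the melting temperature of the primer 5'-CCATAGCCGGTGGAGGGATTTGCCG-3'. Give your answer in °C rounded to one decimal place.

64.2°C

Base counts: A=4, T=5, G=10, C=6; G+C = 16, N = 25.
Tm = 64.9 + 41·(16 − 16.4)/25 = 64.9 + -16.40/25 = 64.2°C.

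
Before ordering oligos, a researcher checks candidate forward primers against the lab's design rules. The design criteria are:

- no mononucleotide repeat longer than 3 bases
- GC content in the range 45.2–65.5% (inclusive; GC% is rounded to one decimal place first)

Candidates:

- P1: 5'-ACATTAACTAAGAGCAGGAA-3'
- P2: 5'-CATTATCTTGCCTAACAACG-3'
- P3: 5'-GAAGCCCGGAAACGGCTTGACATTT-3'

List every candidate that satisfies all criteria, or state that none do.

P1 (20 nt, A=10 T=3 G=4 C=3): longest run = 2 ✓; GC 7/20 = 35.0%, outside 45.2–65.5% ✗ — fails.
P2 (20 nt, A=6 T=6 G=2 C=6): longest run = 2 ✓; GC 8/20 = 40.0%, outside 45.2–65.5% ✗ — fails.
P3 (25 nt, A=7 T=5 G=7 C=6): longest run = 3 ✓; GC 13/25 = 52.0% ✓ — passes.

P3 only.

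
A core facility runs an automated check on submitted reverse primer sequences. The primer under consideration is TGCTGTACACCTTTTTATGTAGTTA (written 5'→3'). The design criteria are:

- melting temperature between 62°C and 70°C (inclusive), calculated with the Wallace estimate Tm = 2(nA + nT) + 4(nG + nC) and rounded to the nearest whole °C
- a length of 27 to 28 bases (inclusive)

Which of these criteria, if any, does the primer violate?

Fails: length.

Base counts: A=5, T=12, G=4, C=4 (length 25).
Tm: Tm = 2·17 + 4·8 = 66°C ✓
length: length 25, outside 27–28 ✗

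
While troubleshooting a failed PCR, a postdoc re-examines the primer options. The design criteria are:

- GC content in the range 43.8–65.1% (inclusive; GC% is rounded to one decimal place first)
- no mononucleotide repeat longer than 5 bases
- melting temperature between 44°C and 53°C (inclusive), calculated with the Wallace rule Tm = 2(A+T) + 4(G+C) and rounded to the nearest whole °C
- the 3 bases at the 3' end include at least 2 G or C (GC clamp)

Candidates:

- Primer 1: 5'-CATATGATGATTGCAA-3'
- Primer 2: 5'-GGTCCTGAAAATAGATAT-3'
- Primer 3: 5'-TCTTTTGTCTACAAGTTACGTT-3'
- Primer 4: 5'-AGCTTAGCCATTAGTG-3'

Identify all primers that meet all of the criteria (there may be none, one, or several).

Primer 1 (16 nt, A=6 T=5 G=3 C=2): GC 5/16 = 31.3%, outside 43.8–65.1% ✗; longest run = 2 ✓; Tm = 2·11 + 4·5 = 42°C, outside 44–53°C ✗; 3' end CAA has 1 G/C, need ≥2 ✗ — fails.
Primer 2 (18 nt, A=7 T=5 G=4 C=2): GC 6/18 = 33.3%, outside 43.8–65.1% ✗; longest run = 4 ✓; Tm = 2·12 + 4·6 = 48°C ✓; 3' end TAT has 0 G/C, need ≥2 ✗ — fails.
Primer 3 (22 nt, A=4 T=11 G=3 C=4): GC 7/22 = 31.8%, outside 43.8–65.1% ✗; longest run = 4 ✓; Tm = 2·15 + 4·7 = 58°C, outside 44–53°C ✗; 3' end GTT has 1 G/C, need ≥2 ✗ — fails.
Primer 4 (16 nt, A=4 T=5 G=4 C=3): GC 7/16 = 43.8% ✓; longest run = 2 ✓; Tm = 2·9 + 4·7 = 46°C ✓; 3' end GTG has 2 G/C ✓ — passes.

Primer 4 only.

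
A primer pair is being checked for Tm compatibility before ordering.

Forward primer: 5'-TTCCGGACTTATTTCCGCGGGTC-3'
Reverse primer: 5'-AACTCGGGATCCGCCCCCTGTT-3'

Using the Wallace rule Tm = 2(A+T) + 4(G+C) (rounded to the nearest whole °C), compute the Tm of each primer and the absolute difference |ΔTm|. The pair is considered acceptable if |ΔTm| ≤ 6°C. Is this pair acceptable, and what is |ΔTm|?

Forward: A=2 T=8 G=6 C=7 → Tm = 2·10 + 4·13 = 72°C.
Reverse: A=3 T=5 G=5 C=9 → Tm = 2·8 + 4·14 = 72°C.
|ΔTm| = |72 − 72| = 0°C, ≤ 6°C.

|ΔTm| = 0°C; the pair is acceptable.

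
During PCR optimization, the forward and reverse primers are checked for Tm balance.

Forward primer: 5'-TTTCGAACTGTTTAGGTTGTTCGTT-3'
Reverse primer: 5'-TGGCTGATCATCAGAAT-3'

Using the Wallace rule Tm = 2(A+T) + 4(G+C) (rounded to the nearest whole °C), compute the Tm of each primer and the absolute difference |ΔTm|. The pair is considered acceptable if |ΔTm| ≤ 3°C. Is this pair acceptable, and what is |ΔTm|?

Forward: A=3 T=13 G=6 C=3 → Tm = 2·16 + 4·9 = 68°C.
Reverse: A=5 T=5 G=4 C=3 → Tm = 2·10 + 4·7 = 48°C.
|ΔTm| = |68 − 48| = 20°C, > 3°C.

|ΔTm| = 20°C; the pair is not acceptable.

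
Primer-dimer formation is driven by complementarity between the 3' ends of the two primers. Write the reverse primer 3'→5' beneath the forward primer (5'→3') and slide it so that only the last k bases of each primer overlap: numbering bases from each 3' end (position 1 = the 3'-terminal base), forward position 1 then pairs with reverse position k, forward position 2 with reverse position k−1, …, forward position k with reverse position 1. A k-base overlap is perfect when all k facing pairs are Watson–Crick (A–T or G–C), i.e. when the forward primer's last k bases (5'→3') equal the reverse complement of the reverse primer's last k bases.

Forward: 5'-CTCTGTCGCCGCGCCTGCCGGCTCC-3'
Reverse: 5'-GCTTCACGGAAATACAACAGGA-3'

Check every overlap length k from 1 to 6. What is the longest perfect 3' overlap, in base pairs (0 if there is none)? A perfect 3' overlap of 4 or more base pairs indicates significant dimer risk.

Last 6 bases (5'→3') — forward …GGCTCC, reverse …ACAGGA.
Reverse complement of the reverse primer's last 6 bases: TCCTGT; its first k bases are the reverse complement of the reverse primer's last k bases, so a perfect k-base overlap needs the forward primer's last k bases to equal them.
Comparing (forward last k vs required): k=1: C vs T ✗; k=2: CC vs TC ✗; k=3: TCC vs TCC ✓; k=4: CTCC vs TCCT ✗; k=5: GCTCC vs TCCTG ✗; k=6: GGCTCC vs TCCTGT ✗.
Only k = 3 is perfect, so the longest perfect 3' overlap is 3.

Longest perfect overlap: 3 complementary base pairs; below the dimer-risk threshold (threshold 4).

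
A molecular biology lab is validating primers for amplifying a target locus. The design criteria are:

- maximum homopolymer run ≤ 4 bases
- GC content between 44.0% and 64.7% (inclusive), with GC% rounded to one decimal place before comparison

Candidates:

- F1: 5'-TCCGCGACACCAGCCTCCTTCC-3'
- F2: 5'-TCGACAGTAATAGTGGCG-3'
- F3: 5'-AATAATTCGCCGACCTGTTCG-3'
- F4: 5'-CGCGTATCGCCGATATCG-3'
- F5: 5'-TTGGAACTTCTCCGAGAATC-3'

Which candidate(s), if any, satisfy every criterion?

F1 (22 nt, A=3 T=4 G=3 C=12): longest run = 2 ✓; GC 15/22 = 68.2%, outside 44.0–64.7% ✗ — fails.
F2 (18 nt, A=5 T=4 G=6 C=3): longest run = 2 ✓; GC 9/18 = 50.0% ✓ — passes.
F3 (21 nt, A=5 T=6 G=4 C=6): longest run = 2 ✓; GC 10/21 = 47.6% ✓ — passes.
F4 (18 nt, A=3 T=4 G=5 C=6): longest run = 2 ✓; GC 11/18 = 61.1% ✓ — passes.
F5 (20 nt, A=5 T=6 G=4 C=5): longest run = 2 ✓; GC 9/20 = 45.0% ✓ — passes.

F2, F3, F4 and F5.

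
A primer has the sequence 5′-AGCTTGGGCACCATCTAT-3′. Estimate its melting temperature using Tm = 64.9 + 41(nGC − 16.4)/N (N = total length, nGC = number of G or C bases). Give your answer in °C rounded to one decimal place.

Base counts: A=4, T=5, G=4, C=5; G+C = 9, N = 18.
Tm = 64.9 + 41·(9 − 16.4)/18 = 64.9 + -303.40/18 = 48.0°C.

48.0°C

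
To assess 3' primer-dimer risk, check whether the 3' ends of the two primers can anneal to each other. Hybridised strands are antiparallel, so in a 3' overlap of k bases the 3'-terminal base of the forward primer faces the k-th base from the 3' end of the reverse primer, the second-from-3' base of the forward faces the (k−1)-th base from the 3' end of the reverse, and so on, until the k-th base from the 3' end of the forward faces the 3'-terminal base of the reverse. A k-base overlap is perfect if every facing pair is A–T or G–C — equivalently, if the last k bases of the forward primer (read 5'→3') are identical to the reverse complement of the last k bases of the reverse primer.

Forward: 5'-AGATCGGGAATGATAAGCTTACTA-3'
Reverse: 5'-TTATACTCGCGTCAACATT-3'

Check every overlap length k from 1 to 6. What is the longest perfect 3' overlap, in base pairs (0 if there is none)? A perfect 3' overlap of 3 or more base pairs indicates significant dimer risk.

Longest perfect overlap: 1 complementary base pair; below the dimer-risk threshold (threshold 3).

Last 6 bases (5'→3') — forward …TTACTA, reverse …AACATT.
Reverse complement of the reverse primer's last 6 bases: AATGTT; its first k bases are the reverse complement of the reverse primer's last k bases, so a perfect k-base overlap needs the forward primer's last k bases to equal them.
Comparing (forward last k vs required): k=1: A vs A ✓; k=2: TA vs AA ✗; k=3: CTA vs AAT ✗; k=4: ACTA vs AATG ✗; k=5: TACTA vs AATGT ✗; k=6: TTACTA vs AATGTT ✗.
Only k = 1 is perfect, so the longest perfect 3' overlap is 1.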